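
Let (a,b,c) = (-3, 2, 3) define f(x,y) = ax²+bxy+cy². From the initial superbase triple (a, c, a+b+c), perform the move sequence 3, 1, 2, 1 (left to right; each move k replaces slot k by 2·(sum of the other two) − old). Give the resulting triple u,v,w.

start (-3,3,2) = (f(1,0),f(0,1),f(1,1))
replace slot 3: 2·((-3)+3) − 2 = -2 → (-3,3,-2)
replace slot 1: 2·(3+(-2)) − (-3) = 5 → (5,3,-2)
replace slot 2: 2·(5+(-2)) − 3 = 3 → (5,3,-2)
replace slot 1: 2·(3+(-2)) − 5 = -3 → (-3,3,-2)

-3,3,-2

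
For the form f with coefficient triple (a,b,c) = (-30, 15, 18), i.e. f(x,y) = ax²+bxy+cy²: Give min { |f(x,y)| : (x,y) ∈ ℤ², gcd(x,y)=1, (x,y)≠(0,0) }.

river: ρ → (18,21,-27)
river: ρ → (-27,33,12)
river: ρ → (12,39,-18)
river: ρ → (-18,33,18)
river: ρ → (18,39,-12)
river: ρ → (-12,33,27)
river: ρ → (27,21,-18)
river: ρ → (-18,15,30)
river: ρ → (30,45,-3)
river: ρ → (-3,45,30)
river: ρ → (30,15,-18)
river: ρ → (-18,21,27)
river: ρ → (27,33,-12)
river: ρ → (-12,39,18)
river: ρ → (18,33,-18)
river: ρ → (-18,39,12)
river: ρ → (12,33,-27)
river: ρ → (-27,21,18)
river: ρ → (18,15,-30)
river: ρ → (-30,45,3)
river: ρ → (3,45,-30)
river: ρ → (-30,15,18)
closes: descent 0, river 22
min |a| on river = 3

3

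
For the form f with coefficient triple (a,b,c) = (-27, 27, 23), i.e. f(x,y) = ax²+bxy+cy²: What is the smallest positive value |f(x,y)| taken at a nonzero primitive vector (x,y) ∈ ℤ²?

river: ρ → (23,19,-31)
river: ρ → (-31,43,11)
river: ρ → (11,45,-27)
river: ρ → (-27,9,29)
river: ρ → (29,49,-7)
river: ρ → (-7,49,29)
river: ρ → (29,9,-27)
river: ρ → (-27,45,11)
river: ρ → (11,43,-31)
river: ρ → (-31,19,23)
river: ρ → (23,27,-27)
river: ρ → (-27,27,23)
closes: descent 0, river 12
min |a| on river = 7

7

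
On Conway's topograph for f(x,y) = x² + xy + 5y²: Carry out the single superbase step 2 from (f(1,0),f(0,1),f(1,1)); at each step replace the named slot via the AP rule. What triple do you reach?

start (1,5,7) = (f(1,0),f(0,1),f(1,1))
replace slot 2: 2·(1+7) − 5 = 11 → (1,11,7)

1,11,7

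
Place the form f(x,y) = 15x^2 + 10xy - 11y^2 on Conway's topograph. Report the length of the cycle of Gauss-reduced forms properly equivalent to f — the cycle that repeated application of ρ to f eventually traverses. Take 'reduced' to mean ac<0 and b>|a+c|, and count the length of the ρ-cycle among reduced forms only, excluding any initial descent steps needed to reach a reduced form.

D = 760, ⌊√D⌋ = 27
river: ρ → (-11,12,14)
river: ρ → (14,16,-9)
river: ρ → (-9,20,10)
river: ρ → (10,20,-9)
river: ρ → (-9,16,14)
river: ρ → (14,12,-11)
river: ρ → (-11,10,15)
river: ρ → (15,20,-6)
river: ρ → (-6,16,21)
river: ρ → (21,26,-1)
river: ρ → (-1,26,21)
river: ρ → (21,16,-6)
river: ρ → (-6,20,15)
river: ρ → (15,10,-11)
ρ-cycle length = 14 (tail of 0 descent steps not counted)

14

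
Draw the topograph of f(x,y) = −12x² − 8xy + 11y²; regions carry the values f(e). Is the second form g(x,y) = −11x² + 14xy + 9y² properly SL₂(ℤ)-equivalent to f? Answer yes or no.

D₁ = 592, D₂ = 592
river cycle of f (length 6): (11, 8, -12), (-12, 16, 7), (7, 12, -16), (-16, 20, 3), (3, 22, -9), (-9, 14, 11)
river cycle of g (length 6): (9, 22, -3), (-3, 20, 16), (16, 12, -7), (-7, 16, 12), (12, 8, -11), (-11, 14, 9)
cycles differ ⇒ inequivalent

no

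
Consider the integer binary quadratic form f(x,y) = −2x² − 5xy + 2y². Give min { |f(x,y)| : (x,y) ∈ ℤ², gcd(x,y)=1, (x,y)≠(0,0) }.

descent: ρ → (2,5,-2)  [lands on river]
river: ρ → (-2,3,4)
river: ρ → (4,5,-1)
river: ρ → (-1,5,4)
river: ρ → (4,3,-2)
river: ρ → (-2,5,2)
river: ρ → (2,3,-4)
river: ρ → (-4,5,1)
river: ρ → (1,5,-4)
river: ρ → (-4,3,2)
closes: descent 1, river 10
min |a| on river = 1

1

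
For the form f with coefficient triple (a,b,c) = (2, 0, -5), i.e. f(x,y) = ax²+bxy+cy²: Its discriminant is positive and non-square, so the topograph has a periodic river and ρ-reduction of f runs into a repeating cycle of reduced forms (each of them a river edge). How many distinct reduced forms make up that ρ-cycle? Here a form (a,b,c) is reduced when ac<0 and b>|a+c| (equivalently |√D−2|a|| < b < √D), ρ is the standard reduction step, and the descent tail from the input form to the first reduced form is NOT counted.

D = 40, ⌊√D⌋ = 6
descent: ρ → (-5,0,2)
descent: ρ → (2,4,-3)  [lands on river]
river: ρ → (-3,2,3)
river: ρ → (3,4,-2)
river: ρ → (-2,4,3)
river: ρ → (3,2,-3)
river: ρ → (-3,4,2)
ρ-cycle length = 6 (tail of 2 descent steps not counted)

6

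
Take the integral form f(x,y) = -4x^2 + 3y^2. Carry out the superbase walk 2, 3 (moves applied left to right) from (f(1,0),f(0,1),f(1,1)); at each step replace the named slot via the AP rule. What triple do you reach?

start (-4,3,-1) = (f(1,0),f(0,1),f(1,1))
replace slot 2: 2·((-4)+(-1)) − 3 = -13 → (-4,-13,-1)
replace slot 3: 2·((-4)+(-13)) − (-1) = -33 → (-4,-13,-33)

-4,-13,-33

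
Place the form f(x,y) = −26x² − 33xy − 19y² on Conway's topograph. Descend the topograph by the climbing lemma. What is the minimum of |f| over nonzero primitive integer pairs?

translate: b→-19 (≡33 mod 52), so (26,33,19)→(26,-19,12)
flip: (26,-19,12)→(12,19,26)
translate: b→-5 (≡19 mod 24), so (12,19,26)→(12,-5,19)
reduced (well bottom): (12,-5,19) with a≤c, −a<b≤a
well minimum |f| = |-12| = 12 (negative-definite)

12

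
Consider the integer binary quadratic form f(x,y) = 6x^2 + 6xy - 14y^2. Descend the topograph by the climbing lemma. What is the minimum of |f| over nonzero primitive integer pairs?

descent: ρ → (-14,-6,6)
descent: ρ → (6,18,-2)  [lands on river]
river: ρ → (-2,18,6)
closes: descent 2, river 2
min |a| on river = 2

2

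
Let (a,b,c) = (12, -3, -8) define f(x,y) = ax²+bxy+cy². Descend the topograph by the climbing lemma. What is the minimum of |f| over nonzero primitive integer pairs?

descent: ρ → (-8,19,1)  [lands on river]
river: ρ → (1,19,-8)
river: ρ → (-8,13,7)
river: ρ → (7,15,-6)
river: ρ → (-6,9,13)
river: ρ → (13,17,-2)
river: ρ → (-2,19,4)
river: ρ → (4,13,-14)
river: ρ → (-14,15,3)
river: ρ → (3,15,-14)
river: ρ → (-14,13,4)
river: ρ → (4,19,-2)
river: ρ → (-2,17,13)
river: ρ → (13,9,-6)
river: ρ → (-6,15,7)
river: ρ → (7,13,-8)
closes: descent 1, river 16
min |a| on river = 1

1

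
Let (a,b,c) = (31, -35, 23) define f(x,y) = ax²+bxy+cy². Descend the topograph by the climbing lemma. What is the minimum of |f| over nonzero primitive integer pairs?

translate: b→27 (≡-35 mod 62), so (31,-35,23)→(31,27,19)
flip: (31,27,19)→(19,-27,31)
translate: b→11 (≡-27 mod 38), so (19,-27,31)→(19,11,23)
reduced (well bottom): (19,11,23) with a≤c, −a<b≤a
well minimum = a = 19

19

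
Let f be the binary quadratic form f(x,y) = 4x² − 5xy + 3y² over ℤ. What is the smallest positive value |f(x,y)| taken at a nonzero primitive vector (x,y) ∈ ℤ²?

translate: b→3 (≡-5 mod 8), so (4,-5,3)→(4,3,2)
flip: (4,3,2)→(2,-3,4)
translate: b→1 (≡-3 mod 4), so (2,-3,4)→(2,1,3)
reduced (well bottom): (2,1,3) with a≤c, −a<b≤a
well minimum = a = 2

2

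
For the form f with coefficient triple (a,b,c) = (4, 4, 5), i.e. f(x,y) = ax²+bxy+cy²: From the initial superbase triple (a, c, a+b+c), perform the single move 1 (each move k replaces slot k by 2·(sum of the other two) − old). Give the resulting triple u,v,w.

start (4,5,13) = (f(1,0),f(0,1),f(1,1))
replace slot 1: 2·(5+13) − 4 = 32 → (32,5,13)

32,5,13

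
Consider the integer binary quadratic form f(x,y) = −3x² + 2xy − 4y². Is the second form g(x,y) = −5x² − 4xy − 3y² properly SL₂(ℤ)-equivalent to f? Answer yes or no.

D₁ = -44, D₂ = -44
f is negative-definite; reduce −f:
−f: reduced (well bottom): (3,-2,4) with a≤c, −a<b≤a
flip sign back: reduced form of f is (-3,2,-4)
g is negative-definite; reduce −g:
−g: flip: (5,4,3)→(3,-4,5)
−g: translate: b→2 (≡-4 mod 6), so (3,-4,5)→(3,2,4)
−g: reduced (well bottom): (3,2,4) with a≤c, −a<b≤a
flip sign back: reduced form of g is (-3,-2,-4)
reduced forms (-3, 2, -4) vs (-3, -2, -4) ⇒ inequivalent

no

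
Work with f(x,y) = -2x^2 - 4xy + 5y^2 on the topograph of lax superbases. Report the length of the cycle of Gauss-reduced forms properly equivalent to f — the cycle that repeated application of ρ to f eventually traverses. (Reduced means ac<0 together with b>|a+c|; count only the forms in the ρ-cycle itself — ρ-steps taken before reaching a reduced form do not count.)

D = 56, ⌊√D⌋ = 7
descent: ρ → (5,4,-2)  [lands on river]
river: ρ → (-2,4,5)
river: ρ → (5,6,-1)
river: ρ → (-1,6,5)
ρ-cycle length = 4 (tail of 1 descent step not counted)

4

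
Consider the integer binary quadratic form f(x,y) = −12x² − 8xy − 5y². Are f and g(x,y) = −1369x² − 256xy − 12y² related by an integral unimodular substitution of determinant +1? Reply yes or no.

D₁ = -176, D₂ = -176
f is negative-definite; reduce −f:
−f: flip: (12,8,5)→(5,-8,12)
−f: translate: b→2 (≡-8 mod 10), so (5,-8,12)→(5,2,9)
−f: reduced (well bottom): (5,2,9) with a≤c, −a<b≤a
flip sign back: reduced form of f is (-5,-2,-9)
g is negative-definite; reduce −g:
−g: flip: (1369,256,12)→(12,-256,1369)
−g: translate: b→8 (≡-256 mod 24), so (12,-256,1369)→(12,8,5)
−g: flip: (12,8,5)→(5,-8,12)
−g: translate: b→2 (≡-8 mod 10), so (5,-8,12)→(5,2,9)
−g: reduced (well bottom): (5,2,9) with a≤c, −a<b≤a
flip sign back: reduced form of g is (-5,-2,-9)
reduced forms (-5, -2, -9) vs (-5, -2, -9) ⇒ equivalent

yes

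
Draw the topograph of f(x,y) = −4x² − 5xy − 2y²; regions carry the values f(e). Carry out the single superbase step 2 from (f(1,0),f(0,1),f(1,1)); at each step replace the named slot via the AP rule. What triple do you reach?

start (-4,-2,-11) = (f(1,0),f(0,1),f(1,1))
replace slot 2: 2·((-4)+(-11)) − (-2) = -28 → (-4,-28,-11)

-4,-28,-11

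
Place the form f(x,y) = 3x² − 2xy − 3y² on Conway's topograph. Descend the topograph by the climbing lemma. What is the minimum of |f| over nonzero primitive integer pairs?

descent: ρ → (-3,2,3)  [lands on river]
river: ρ → (3,4,-2)
river: ρ → (-2,4,3)
river: ρ → (3,2,-3)
river: ρ → (-3,4,2)
river: ρ → (2,4,-3)
closes: descent 1, river 6
min |a| on river = 2

2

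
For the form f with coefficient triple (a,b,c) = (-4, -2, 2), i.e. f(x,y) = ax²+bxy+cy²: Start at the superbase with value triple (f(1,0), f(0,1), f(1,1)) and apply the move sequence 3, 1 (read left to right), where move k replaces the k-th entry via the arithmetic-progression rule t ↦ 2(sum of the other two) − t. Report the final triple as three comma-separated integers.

start (-4,2,-4) = (f(1,0),f(0,1),f(1,1))
replace slot 3: 2·((-4)+2) − (-4) = 0 → (-4,2,0)
replace slot 1: 2·(2+0) − (-4) = 8 → (8,2,0)

8,2,0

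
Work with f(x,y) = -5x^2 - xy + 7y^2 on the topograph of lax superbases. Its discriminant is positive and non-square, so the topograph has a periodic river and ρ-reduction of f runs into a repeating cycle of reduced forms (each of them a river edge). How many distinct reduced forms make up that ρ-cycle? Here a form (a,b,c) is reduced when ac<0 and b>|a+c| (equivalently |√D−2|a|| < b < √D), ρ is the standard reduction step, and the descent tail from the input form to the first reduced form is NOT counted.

D = 141, ⌊√D⌋ = 11
descent: ρ → (7,1,-5)
descent: ρ → (-5,9,3)  [lands on river]
river: ρ → (3,9,-5)
river: ρ → (-5,11,1)
river: ρ → (1,11,-5)
ρ-cycle length = 4 (tail of 2 descent steps not counted)

4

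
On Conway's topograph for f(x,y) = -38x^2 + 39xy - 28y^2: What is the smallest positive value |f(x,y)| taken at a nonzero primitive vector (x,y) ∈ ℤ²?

translate: b→37 (≡-39 mod 76), so (38,-39,28)→(38,37,27)
flip: (38,37,27)→(27,-37,38)
translate: b→17 (≡-37 mod 54), so (27,-37,38)→(27,17,28)
reduced (well bottom): (27,17,28) with a≤c, −a<b≤a
well minimum |f| = |-27| = 27 (negative-definite)

27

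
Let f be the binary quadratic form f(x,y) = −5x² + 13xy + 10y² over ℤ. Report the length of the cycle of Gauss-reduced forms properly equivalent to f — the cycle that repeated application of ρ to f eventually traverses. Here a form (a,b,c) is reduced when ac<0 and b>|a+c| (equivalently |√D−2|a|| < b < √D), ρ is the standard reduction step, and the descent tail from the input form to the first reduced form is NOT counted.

D = 369, ⌊√D⌋ = 19
river: ρ → (10,7,-8)
river: ρ → (-8,9,9)
river: ρ → (9,9,-8)
river: ρ → (-8,7,10)
river: ρ → (10,13,-5)
river: ρ → (-5,17,4)
river: ρ → (4,15,-9)
river: ρ → (-9,3,10)
river: ρ → (10,17,-2)
river: ρ → (-2,19,1)
river: ρ → (1,19,-2)
river: ρ → (-2,17,10)
river: ρ → (10,3,-9)
river: ρ → (-9,15,4)
river: ρ → (4,17,-5)
river: ρ → (-5,13,10)
ρ-cycle length = 16 (tail of 0 descent steps not counted)

16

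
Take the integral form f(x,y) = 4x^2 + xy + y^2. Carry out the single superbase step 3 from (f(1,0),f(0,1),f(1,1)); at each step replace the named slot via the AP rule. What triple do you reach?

start (4,1,6) = (f(1,0),f(0,1),f(1,1))
replace slot 3: 2·(4+1) − 6 = 4 → (4,1,4)

4,1,4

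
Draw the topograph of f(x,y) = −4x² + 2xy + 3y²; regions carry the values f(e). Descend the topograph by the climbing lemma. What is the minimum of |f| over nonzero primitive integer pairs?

river: ρ → (3,4,-3)
river: ρ → (-3,2,4)
river: ρ → (4,6,-1)
river: ρ → (-1,6,4)
river: ρ → (4,2,-3)
river: ρ → (-3,4,3)
river: ρ → (3,2,-4)
river: ρ → (-4,6,1)
river: ρ → (1,6,-4)
river: ρ → (-4,2,3)
closes: descent 0, river 10
min |a| on river = 1

1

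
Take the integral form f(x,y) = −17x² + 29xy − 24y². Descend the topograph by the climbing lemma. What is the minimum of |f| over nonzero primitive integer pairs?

translate: b→5 (≡-29 mod 34), so (17,-29,24)→(17,5,12)
flip: (17,5,12)→(12,-5,17)
reduced (well bottom): (12,-5,17) with a≤c, −a<b≤a
well minimum |f| = |-12| = 12 (negative-definite)

12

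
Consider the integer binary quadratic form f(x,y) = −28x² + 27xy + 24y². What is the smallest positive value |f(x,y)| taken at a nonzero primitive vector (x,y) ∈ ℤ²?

river: ρ → (24,21,-31)
river: ρ → (-31,41,14)
river: ρ → (14,43,-28)
river: ρ → (-28,13,29)
river: ρ → (29,45,-12)
river: ρ → (-12,51,17)
river: ρ → (17,51,-12)
river: ρ → (-12,45,29)
river: ρ → (29,13,-28)
river: ρ → (-28,43,14)
river: ρ → (14,41,-31)
river: ρ → (-31,21,24)
river: ρ → (24,27,-28)
river: ρ → (-28,29,23)
river: ρ → (23,17,-34)
river: ρ → (-34,51,6)
river: ρ → (6,57,-7)
river: ρ → (-7,55,14)
river: ρ → (14,57,-3)
river: ρ → (-3,57,14)
river: ρ → (14,55,-7)
river: ρ → (-7,57,6)
river: ρ → (6,51,-34)
river: ρ → (-34,17,23)
river: ρ → (23,29,-28)
river: ρ → (-28,27,24)
closes: descent 0, river 26
min |a| on river = 3

3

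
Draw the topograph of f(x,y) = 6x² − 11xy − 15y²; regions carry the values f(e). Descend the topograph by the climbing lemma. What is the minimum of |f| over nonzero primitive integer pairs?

descent: ρ → (-15,11,6)  [lands on river]
river: ρ → (6,13,-13)
river: ρ → (-13,13,6)
river: ρ → (6,11,-15)
river: ρ → (-15,19,2)
river: ρ → (2,21,-5)
river: ρ → (-5,19,6)
river: ρ → (6,17,-8)
river: ρ → (-8,15,8)
river: ρ → (8,17,-6)
river: ρ → (-6,19,5)
river: ρ → (5,21,-2)
river: ρ → (-2,19,15)
river: ρ → (15,11,-6)
river: ρ → (-6,13,13)
river: ρ → (13,13,-6)
river: ρ → (-6,11,15)
river: ρ → (15,19,-2)
river: ρ → (-2,21,5)
river: ρ → (5,19,-6)
river: ρ → (-6,17,8)
river: ρ → (8,15,-8)
river: ρ → (-8,17,6)
river: ρ → (6,19,-5)
river: ρ → (-5,21,2)
river: ρ → (2,19,-15)
closes: descent 1, river 26
min |a| on river = 2

2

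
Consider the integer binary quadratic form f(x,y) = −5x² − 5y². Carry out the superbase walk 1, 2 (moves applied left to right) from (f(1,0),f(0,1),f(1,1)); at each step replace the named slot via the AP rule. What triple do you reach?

start (-5,-5,-10) = (f(1,0),f(0,1),f(1,1))
replace slot 1: 2·((-5)+(-10)) − (-5) = -25 → (-25,-5,-10)
replace slot 2: 2·((-25)+(-10)) − (-5) = -65 → (-25,-65,-10)

-25,-65,-10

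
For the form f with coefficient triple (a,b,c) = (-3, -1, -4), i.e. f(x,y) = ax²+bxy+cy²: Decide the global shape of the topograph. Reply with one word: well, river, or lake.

D = b²−4ac = (-1)² − 4·(-3)·(-4) = -47
D < 0 ⇒ definite ⇒ every region one sign ⇒ single well

well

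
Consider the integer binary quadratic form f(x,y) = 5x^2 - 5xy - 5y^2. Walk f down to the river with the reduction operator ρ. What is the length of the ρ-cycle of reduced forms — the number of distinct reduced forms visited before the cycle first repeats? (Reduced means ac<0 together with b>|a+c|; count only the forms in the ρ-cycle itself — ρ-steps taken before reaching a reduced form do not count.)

D = 125, ⌊√D⌋ = 11
descent: ρ → (-5,5,5)  [lands on river]
river: ρ → (5,5,-5)
ρ-cycle length = 2 (tail of 1 descent step not counted)

2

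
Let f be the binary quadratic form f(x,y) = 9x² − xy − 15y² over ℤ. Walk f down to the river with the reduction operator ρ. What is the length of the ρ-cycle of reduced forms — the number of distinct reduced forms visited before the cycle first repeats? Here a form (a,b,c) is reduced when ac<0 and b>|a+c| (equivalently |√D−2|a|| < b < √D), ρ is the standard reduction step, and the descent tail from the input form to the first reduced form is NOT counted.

D = 541, ⌊√D⌋ = 23
descent: ρ → (-15,1,9)
descent: ρ → (9,17,-7)  [lands on river]
river: ρ → (-7,11,15)
river: ρ → (15,19,-3)
river: ρ → (-3,23,1)
river: ρ → (1,23,-3)
river: ρ → (-3,19,15)
river: ρ → (15,11,-7)
river: ρ → (-7,17,9)
river: ρ → (9,19,-5)
river: ρ → (-5,21,5)
river: ρ → (5,19,-9)
river: ρ → (-9,17,7)
river: ρ → (7,11,-15)
river: ρ → (-15,19,3)
river: ρ → (3,23,-1)
river: ρ → (-1,23,3)
river: ρ → (3,19,-15)
river: ρ → (-15,11,7)
river: ρ → (7,17,-9)
river: ρ → (-9,19,5)
river: ρ → (5,21,-5)
river: ρ → (-5,19,9)
ρ-cycle length = 22 (tail of 2 descent steps not counted)

22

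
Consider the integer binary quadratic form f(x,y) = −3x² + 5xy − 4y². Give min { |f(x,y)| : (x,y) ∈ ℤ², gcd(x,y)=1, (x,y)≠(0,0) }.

translate: b→1 (≡-5 mod 6), so (3,-5,4)→(3,1,2)
flip: (3,1,2)→(2,-1,3)
reduced (well bottom): (2,-1,3) with a≤c, −a<b≤a
well minimum |f| = |-2| = 2 (negative-definite)

2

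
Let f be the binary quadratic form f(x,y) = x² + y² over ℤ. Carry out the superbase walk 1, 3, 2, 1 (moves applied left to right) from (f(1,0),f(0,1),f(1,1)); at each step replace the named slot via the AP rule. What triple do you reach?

start (1,1,2) = (f(1,0),f(0,1),f(1,1))
replace slot 1: 2·(1+2) − 1 = 5 → (5,1,2)
replace slot 3: 2·(5+1) − 2 = 10 → (5,1,10)
replace slot 2: 2·(5+10) − 1 = 29 → (5,29,10)
replace slot 1: 2·(29+10) − 5 = 73 → (73,29,10)

73,29,10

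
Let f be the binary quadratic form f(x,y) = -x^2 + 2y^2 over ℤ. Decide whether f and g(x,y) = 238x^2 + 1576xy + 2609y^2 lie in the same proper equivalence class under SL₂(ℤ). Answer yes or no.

D₁ = 8, D₂ = 8
river cycle of f (length 2): (-1, 2, 1), (1, 2, -1)
river cycle of g (length 2): (1, 2, -1), (-1, 2, 1)
cycles coincide ⇒ equivalent

yes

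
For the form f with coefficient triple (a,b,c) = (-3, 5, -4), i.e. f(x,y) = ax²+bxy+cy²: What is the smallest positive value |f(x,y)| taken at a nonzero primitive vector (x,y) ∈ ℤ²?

translate: b→1 (≡-5 mod 6), so (3,-5,4)→(3,1,2)
flip: (3,1,2)→(2,-1,3)
reduced (well bottom): (2,-1,3) with a≤c, −a<b≤a
well minimum |f| = |-2| = 2 (negative-definite)

2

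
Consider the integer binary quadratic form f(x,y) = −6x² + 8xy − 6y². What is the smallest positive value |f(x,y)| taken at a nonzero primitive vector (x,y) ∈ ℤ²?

translate: b→4 (≡-8 mod 12), so (6,-8,6)→(6,4,4)
flip: (6,4,4)→(4,-4,6)
translate: b→4 (≡-4 mod 8), so (4,-4,6)→(4,4,6)
reduced (well bottom): (4,4,6) with a≤c, −a<b≤a
well minimum |f| = |-4| = 4 (negative-definite)

4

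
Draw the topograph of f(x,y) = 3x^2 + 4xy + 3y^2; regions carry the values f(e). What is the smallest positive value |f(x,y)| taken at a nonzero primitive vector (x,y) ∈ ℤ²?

translate: b→-2 (≡4 mod 6), so (3,4,3)→(3,-2,2)
flip: (3,-2,2)→(2,2,3)
reduced (well bottom): (2,2,3) with a≤c, −a<b≤a
well minimum = a = 2

2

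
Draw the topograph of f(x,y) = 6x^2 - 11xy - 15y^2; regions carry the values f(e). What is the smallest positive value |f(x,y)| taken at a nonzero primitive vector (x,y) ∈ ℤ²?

descent: ρ → (-15,11,6)  [lands on river]
river: ρ → (6,13,-13)
river: ρ → (-13,13,6)
river: ρ → (6,11,-15)
river: ρ → (-15,19,2)
river: ρ → (2,21,-5)
river: ρ → (-5,19,6)
river: ρ → (6,17,-8)
river: ρ → (-8,15,8)
river: ρ → (8,17,-6)
river: ρ → (-6,19,5)
river: ρ → (5,21,-2)
river: ρ → (-2,19,15)
river: ρ → (15,11,-6)
river: ρ → (-6,13,13)
river: ρ → (13,13,-6)
river: ρ → (-6,11,15)
river: ρ → (15,19,-2)
river: ρ → (-2,21,5)
river: ρ → (5,19,-6)
river: ρ → (-6,17,8)
river: ρ → (8,15,-8)
river: ρ → (-8,17,6)
river: ρ → (6,19,-5)
river: ρ → (-5,21,2)
river: ρ → (2,19,-15)
closes: descent 1, river 26
min |a| on river = 2

2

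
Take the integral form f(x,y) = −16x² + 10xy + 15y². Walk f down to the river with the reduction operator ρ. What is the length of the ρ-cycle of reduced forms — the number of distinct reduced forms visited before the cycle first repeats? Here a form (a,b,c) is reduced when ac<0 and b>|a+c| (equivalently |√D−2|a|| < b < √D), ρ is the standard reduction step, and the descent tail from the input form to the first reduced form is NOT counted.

D = 1060, ⌊√D⌋ = 32
river: ρ → (15,20,-11)
river: ρ → (-11,24,11)
river: ρ → (11,20,-15)
river: ρ → (-15,10,16)
river: ρ → (16,22,-9)
river: ρ → (-9,32,1)
river: ρ → (1,32,-9)
river: ρ → (-9,22,16)
river: ρ → (16,10,-15)
river: ρ → (-15,20,11)
river: ρ → (11,24,-11)
river: ρ → (-11,20,15)
river: ρ → (15,10,-16)
river: ρ → (-16,22,9)
river: ρ → (9,32,-1)
river: ρ → (-1,32,9)
river: ρ → (9,22,-16)
river: ρ → (-16,10,15)
ρ-cycle length = 18 (tail of 0 descent steps not counted)

18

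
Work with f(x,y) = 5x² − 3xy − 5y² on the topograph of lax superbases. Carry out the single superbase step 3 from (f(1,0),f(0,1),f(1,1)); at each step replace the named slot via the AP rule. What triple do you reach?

start (5,-5,-3) = (f(1,0),f(0,1),f(1,1))
replace slot 3: 2·(5+(-5)) − (-3) = 3 → (5,-5,3)

5,-5,3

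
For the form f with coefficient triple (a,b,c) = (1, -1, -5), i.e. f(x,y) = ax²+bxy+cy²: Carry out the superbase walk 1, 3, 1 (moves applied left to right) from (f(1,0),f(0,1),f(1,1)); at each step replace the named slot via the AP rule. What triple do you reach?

start (1,-5,-5) = (f(1,0),f(0,1),f(1,1))
replace slot 1: 2·((-5)+(-5)) − 1 = -21 → (-21,-5,-5)
replace slot 3: 2·((-21)+(-5)) − (-5) = -47 → (-21,-5,-47)
replace slot 1: 2·((-5)+(-47)) − (-21) = -83 → (-83,-5,-47)

-83,-5,-47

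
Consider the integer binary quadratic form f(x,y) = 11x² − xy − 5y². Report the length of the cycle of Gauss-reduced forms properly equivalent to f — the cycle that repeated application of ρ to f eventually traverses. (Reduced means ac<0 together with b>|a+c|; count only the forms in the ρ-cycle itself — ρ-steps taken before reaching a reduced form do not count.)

D = 221, ⌊√D⌋ = 14
descent: ρ → (-5,11,5)  [lands on river]
river: ρ → (5,9,-7)
river: ρ → (-7,5,7)
river: ρ → (7,9,-5)
ρ-cycle length = 4 (tail of 1 descent step not counted)

4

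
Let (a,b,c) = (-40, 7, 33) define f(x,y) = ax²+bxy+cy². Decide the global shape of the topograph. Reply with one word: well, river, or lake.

D = b²−4ac = 7² − 4·(-40)·33 = 5329
D = 73² is a perfect square ⇒ form factors over ℤ ⇒ lakes

lake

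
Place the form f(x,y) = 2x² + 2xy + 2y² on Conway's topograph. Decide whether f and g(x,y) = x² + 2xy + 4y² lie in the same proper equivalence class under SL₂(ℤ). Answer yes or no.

D₁ = -12, D₂ = -12
f: reduced (well bottom): (2,2,2) with a≤c, −a<b≤a
g: translate: b→0 (≡2 mod 2), so (1,2,4)→(1,0,3)
g: reduced (well bottom): (1,0,3) with a≤c, −a<b≤a
reduced forms (2, 2, 2) vs (1, 0, 3) ⇒ inequivalent

no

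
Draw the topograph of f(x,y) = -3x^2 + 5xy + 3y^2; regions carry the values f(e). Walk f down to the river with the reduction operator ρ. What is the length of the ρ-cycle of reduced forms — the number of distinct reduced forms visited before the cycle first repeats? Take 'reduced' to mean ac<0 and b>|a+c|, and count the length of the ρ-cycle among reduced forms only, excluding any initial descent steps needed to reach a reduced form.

D = 61, ⌊√D⌋ = 7
river: ρ → (3,7,-1)
river: ρ → (-1,7,3)
river: ρ → (3,5,-3)
river: ρ → (-3,7,1)
river: ρ → (1,7,-3)
river: ρ → (-3,5,3)
ρ-cycle length = 6 (tail of 0 descent steps not counted)

6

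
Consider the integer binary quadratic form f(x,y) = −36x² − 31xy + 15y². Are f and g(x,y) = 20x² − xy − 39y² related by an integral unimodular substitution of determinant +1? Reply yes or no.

D₁ = 3121, D₂ = 3121
river cycle of f (length 38): (15, 31, -36), (-36, 41, 10), (10, 39, -40), (-40, 41, 9), (9, 49, -20), (-20, 31, 27), (27, 23, -24), (-24, 25, 26), (26, 27, -23), (-23, 19, 30), … (28 more)
river cycle of g (length 30): (20, 39, -20), (-20, 41, 18), (18, 31, -30), (-30, 29, 19), (19, 47, -12), (-12, 49, 15), (15, 41, -24), (-24, 55, 1), (1, 55, -24), (-24, 41, 15), … (20 more)
cycles differ ⇒ inequivalent

no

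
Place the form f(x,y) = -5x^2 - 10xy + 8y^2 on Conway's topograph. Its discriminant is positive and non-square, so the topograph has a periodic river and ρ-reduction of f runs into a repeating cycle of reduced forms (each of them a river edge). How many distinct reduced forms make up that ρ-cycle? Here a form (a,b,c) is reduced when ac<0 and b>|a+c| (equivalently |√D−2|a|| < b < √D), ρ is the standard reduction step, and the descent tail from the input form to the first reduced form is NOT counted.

D = 260, ⌊√D⌋ = 16
descent: ρ → (8,10,-5)  [lands on river]
river: ρ → (-5,10,8)
river: ρ → (8,6,-7)
river: ρ → (-7,8,7)
river: ρ → (7,6,-8)
river: ρ → (-8,10,5)
river: ρ → (5,10,-8)
river: ρ → (-8,6,7)
river: ρ → (7,8,-7)
river: ρ → (-7,6,8)
ρ-cycle length = 10 (tail of 1 descent step not counted)

10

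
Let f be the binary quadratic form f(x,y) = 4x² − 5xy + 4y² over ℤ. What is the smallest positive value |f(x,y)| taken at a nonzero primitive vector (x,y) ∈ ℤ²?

translate: b→3 (≡-5 mod 8), so (4,-5,4)→(4,3,3)
flip: (4,3,3)→(3,-3,4)
translate: b→3 (≡-3 mod 6), so (3,-3,4)→(3,3,4)
reduced (well bottom): (3,3,4) with a≤c, −a<b≤a
well minimum = a = 3

3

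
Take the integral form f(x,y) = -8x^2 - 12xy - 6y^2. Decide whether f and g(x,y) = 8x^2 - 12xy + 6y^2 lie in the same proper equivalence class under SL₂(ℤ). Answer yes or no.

D₁ = -48, D₂ = -48
f is negative-definite; reduce −f:
−f: translate: b→-4 (≡12 mod 16), so (8,12,6)→(8,-4,2)
−f: flip: (8,-4,2)→(2,4,8)
−f: translate: b→0 (≡4 mod 4), so (2,4,8)→(2,0,6)
−f: reduced (well bottom): (2,0,6) with a≤c, −a<b≤a
flip sign back: reduced form of f is (-2,0,-6)
g: translate: b→4 (≡-12 mod 16), so (8,-12,6)→(8,4,2)
g: flip: (8,4,2)→(2,-4,8)
g: translate: b→0 (≡-4 mod 4), so (2,-4,8)→(2,0,6)
g: reduced (well bottom): (2,0,6) with a≤c, −a<b≤a
reduced forms (-2, 0, -6) vs (2, 0, 6) ⇒ inequivalent

no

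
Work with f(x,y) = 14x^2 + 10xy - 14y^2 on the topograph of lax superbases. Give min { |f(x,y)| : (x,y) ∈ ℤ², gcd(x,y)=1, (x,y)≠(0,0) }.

river: ρ → (-14,18,10)
river: ρ → (10,22,-10)
river: ρ → (-10,18,14)
river: ρ → (14,10,-14)
closes: descent 0, river 4
min |a| on river = 10

10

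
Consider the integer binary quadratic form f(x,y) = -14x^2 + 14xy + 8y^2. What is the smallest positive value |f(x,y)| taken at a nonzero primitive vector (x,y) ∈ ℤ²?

river: ρ → (8,18,-10)
river: ρ → (-10,22,4)
river: ρ → (4,18,-20)
river: ρ → (-20,22,2)
river: ρ → (2,22,-20)
river: ρ → (-20,18,4)
river: ρ → (4,22,-10)
river: ρ → (-10,18,8)
river: ρ → (8,14,-14)
river: ρ → (-14,14,8)
closes: descent 0, river 10
min |a| on river = 2

2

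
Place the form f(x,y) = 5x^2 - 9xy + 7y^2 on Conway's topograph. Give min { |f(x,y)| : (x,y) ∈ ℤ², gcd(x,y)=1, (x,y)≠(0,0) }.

translate: b→1 (≡-9 mod 10), so (5,-9,7)→(5,1,3)
flip: (5,1,3)→(3,-1,5)
reduced (well bottom): (3,-1,5) with a≤c, −a<b≤a
well minimum = a = 3

3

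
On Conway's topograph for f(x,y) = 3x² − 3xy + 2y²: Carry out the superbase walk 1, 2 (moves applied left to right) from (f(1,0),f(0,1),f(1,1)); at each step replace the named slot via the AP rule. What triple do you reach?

start (3,2,2) = (f(1,0),f(0,1),f(1,1))
replace slot 1: 2·(2+2) − 3 = 5 → (5,2,2)
replace slot 2: 2·(5+2) − 2 = 12 → (5,12,2)

5,12,2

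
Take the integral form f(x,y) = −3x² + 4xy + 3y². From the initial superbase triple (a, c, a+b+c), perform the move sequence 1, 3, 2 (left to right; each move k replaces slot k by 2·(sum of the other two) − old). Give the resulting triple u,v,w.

start (-3,3,4) = (f(1,0),f(0,1),f(1,1))
replace slot 1: 2·(3+4) − (-3) = 17 → (17,3,4)
replace slot 3: 2·(17+3) − 4 = 36 → (17,3,36)
replace slot 2: 2·(17+36) − 3 = 103 → (17,103,36)

17,103,36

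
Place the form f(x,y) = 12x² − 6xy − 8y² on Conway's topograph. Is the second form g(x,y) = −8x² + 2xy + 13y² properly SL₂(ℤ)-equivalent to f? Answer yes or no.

D₁ = 420, D₂ = 420
river cycle of f (length 6): (-8, 6, 12), (12, 18, -2), (-2, 18, 12), (12, 6, -8), (-8, 10, 10), (10, 10, -8)
river cycle of g (length 4): (-8, 18, 3), (3, 18, -8), (-8, 14, 7), (7, 14, -8)
cycles differ ⇒ inequivalent

no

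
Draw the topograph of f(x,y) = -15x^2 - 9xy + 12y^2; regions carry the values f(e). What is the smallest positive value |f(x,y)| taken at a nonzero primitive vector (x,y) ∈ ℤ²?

descent: ρ → (12,9,-15)  [lands on river]
river: ρ → (-15,21,6)
river: ρ → (6,27,-3)
river: ρ → (-3,27,6)
river: ρ → (6,21,-15)
river: ρ → (-15,9,12)
river: ρ → (12,15,-12)
river: ρ → (-12,9,15)
river: ρ → (15,21,-6)
river: ρ → (-6,27,3)
river: ρ → (3,27,-6)
river: ρ → (-6,21,15)
river: ρ → (15,9,-12)
river: ρ → (-12,15,12)
closes: descent 1, river 14
min |a| on river = 3

3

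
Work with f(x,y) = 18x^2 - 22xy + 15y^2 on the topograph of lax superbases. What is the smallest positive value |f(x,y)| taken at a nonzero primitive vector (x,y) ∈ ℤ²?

translate: b→14 (≡-22 mod 36), so (18,-22,15)→(18,14,11)
flip: (18,14,11)→(11,-14,18)
translate: b→8 (≡-14 mod 22), so (11,-14,18)→(11,8,15)
reduced (well bottom): (11,8,15) with a≤c, −a<b≤a
well minimum = a = 11

11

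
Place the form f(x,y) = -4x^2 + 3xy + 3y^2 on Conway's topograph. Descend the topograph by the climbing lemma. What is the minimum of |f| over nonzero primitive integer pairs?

river: ρ → (3,3,-4)
river: ρ → (-4,5,2)
river: ρ → (2,7,-1)
river: ρ → (-1,7,2)
river: ρ → (2,5,-4)
river: ρ → (-4,3,3)
closes: descent 0, river 6
min |a| on river = 1

1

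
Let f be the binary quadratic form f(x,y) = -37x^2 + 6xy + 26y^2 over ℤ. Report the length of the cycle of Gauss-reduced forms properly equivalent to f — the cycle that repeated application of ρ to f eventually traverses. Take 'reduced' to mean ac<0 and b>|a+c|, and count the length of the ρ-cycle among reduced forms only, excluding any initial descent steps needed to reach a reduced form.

D = 3884, ⌊√D⌋ = 62
descent: ρ → (26,46,-17)  [lands on river]
river: ρ → (-17,56,11)
river: ρ → (11,54,-22)
river: ρ → (-22,34,31)
river: ρ → (31,28,-25)
river: ρ → (-25,22,34)
river: ρ → (34,46,-13)
river: ρ → (-13,58,10)
river: ρ → (10,62,-1)
river: ρ → (-1,62,10)
river: ρ → (10,58,-13)
river: ρ → (-13,46,34)
river: ρ → (34,22,-25)
river: ρ → (-25,28,31)
river: ρ → (31,34,-22)
river: ρ → (-22,54,11)
river: ρ → (11,56,-17)
river: ρ → (-17,46,26)
river: ρ → (26,58,-5)
river: ρ → (-5,62,2)
river: ρ → (2,62,-5)
river: ρ → (-5,58,26)
ρ-cycle length = 22 (tail of 1 descent step not counted)

22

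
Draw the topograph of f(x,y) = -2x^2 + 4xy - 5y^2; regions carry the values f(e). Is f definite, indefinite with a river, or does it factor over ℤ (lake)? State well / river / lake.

D = b²−4ac = 4² − 4·(-2)·(-5) = -24
D < 0 ⇒ definite ⇒ every region one sign ⇒ single well

well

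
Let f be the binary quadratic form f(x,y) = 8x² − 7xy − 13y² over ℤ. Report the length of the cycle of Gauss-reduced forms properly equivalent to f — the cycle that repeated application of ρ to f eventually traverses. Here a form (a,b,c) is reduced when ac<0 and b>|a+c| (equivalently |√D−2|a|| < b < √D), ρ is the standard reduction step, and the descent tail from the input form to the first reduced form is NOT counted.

D = 465, ⌊√D⌋ = 21
descent: ρ → (-13,7,8)  [lands on river]
river: ρ → (8,9,-12)
river: ρ → (-12,15,5)
river: ρ → (5,15,-12)
river: ρ → (-12,9,8)
river: ρ → (8,7,-13)
river: ρ → (-13,19,2)
river: ρ → (2,21,-3)
river: ρ → (-3,21,2)
river: ρ → (2,19,-13)
ρ-cycle length = 10 (tail of 1 descent step not counted)

10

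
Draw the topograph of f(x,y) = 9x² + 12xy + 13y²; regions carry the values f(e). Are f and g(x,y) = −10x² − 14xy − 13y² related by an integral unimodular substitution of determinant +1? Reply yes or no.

D₁ = -324, D₂ = -324
f: translate: b→-6 (≡12 mod 18), so (9,12,13)→(9,-6,10)
f: reduced (well bottom): (9,-6,10) with a≤c, −a<b≤a
g is negative-definite; reduce −g:
−g: translate: b→-6 (≡14 mod 20), so (10,14,13)→(10,-6,9)
−g: flip: (10,-6,9)→(9,6,10)
−g: reduced (well bottom): (9,6,10) with a≤c, −a<b≤a
flip sign back: reduced form of g is (-9,-6,-10)
reduced forms (9, -6, 10) vs (-9, -6, -10) ⇒ inequivalent

no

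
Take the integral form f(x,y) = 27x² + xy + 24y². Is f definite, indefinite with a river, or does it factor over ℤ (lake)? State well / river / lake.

D = b²−4ac = 1² − 4·27·24 = -2591
D < 0 ⇒ definite ⇒ every region one sign ⇒ single well

well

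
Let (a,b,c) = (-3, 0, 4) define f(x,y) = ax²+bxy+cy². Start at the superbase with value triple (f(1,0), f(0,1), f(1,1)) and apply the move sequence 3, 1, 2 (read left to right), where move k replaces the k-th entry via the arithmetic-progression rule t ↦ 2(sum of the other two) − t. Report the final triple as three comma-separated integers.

start (-3,4,1) = (f(1,0),f(0,1),f(1,1))
replace slot 3: 2·((-3)+4) − 1 = 1 → (-3,4,1)
replace slot 1: 2·(4+1) − (-3) = 13 → (13,4,1)
replace slot 2: 2·(13+1) − 4 = 24 → (13,24,1)

13,24,1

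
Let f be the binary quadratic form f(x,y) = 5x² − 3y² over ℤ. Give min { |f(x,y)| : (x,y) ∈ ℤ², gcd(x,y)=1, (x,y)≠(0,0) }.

descent: ρ → (-3,6,2)  [lands on river]
river: ρ → (2,6,-3)
closes: descent 1, river 2
min |a| on river = 2

2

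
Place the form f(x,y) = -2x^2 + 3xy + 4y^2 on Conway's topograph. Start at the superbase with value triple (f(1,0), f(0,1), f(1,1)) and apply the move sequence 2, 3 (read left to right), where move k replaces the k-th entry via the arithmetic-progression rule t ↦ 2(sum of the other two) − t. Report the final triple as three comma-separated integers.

start (-2,4,5) = (f(1,0),f(0,1),f(1,1))
replace slot 2: 2·((-2)+5) − 4 = 2 → (-2,2,5)
replace slot 3: 2·((-2)+2) − 5 = -5 → (-2,2,-5)

-2,2,-5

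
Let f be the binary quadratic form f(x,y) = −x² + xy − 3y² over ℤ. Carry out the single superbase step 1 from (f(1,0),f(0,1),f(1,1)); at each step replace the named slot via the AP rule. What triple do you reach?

start (-1,-3,-3) = (f(1,0),f(0,1),f(1,1))
replace slot 1: 2·((-3)+(-3)) − (-1) = -11 → (-11,-3,-3)

-11,-3,-3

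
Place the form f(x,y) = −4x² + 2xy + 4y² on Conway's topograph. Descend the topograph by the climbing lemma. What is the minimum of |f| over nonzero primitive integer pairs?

river: ρ → (4,6,-2)
river: ρ → (-2,6,4)
river: ρ → (4,2,-4)
river: ρ → (-4,6,2)
river: ρ → (2,6,-4)
river: ρ → (-4,2,4)
closes: descent 0, river 6
min |a| on river = 2

2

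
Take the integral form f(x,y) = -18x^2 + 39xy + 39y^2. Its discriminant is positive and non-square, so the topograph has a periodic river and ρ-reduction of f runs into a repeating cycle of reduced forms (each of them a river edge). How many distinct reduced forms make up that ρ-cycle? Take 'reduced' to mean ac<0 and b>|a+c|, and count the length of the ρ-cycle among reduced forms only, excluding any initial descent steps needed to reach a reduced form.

D = 4329, ⌊√D⌋ = 65
river: ρ → (39,39,-18)
river: ρ → (-18,33,45)
river: ρ → (45,57,-6)
river: ρ → (-6,63,15)
river: ρ → (15,57,-18)
river: ρ → (-18,51,24)
river: ρ → (24,45,-24)
river: ρ → (-24,51,18)
river: ρ → (18,57,-15)
river: ρ → (-15,63,6)
river: ρ → (6,57,-45)
river: ρ → (-45,33,18)
river: ρ → (18,39,-39)
river: ρ → (-39,39,18)
river: ρ → (18,33,-45)
river: ρ → (-45,57,6)
river: ρ → (6,63,-15)
river: ρ → (-15,57,18)
river: ρ → (18,51,-24)
river: ρ → (-24,45,24)
river: ρ → (24,51,-18)
river: ρ → (-18,57,15)
river: ρ → (15,63,-6)
river: ρ → (-6,57,45)
river: ρ → (45,33,-18)
river: ρ → (-18,39,39)
ρ-cycle length = 26 (tail of 0 descent steps not counted)

26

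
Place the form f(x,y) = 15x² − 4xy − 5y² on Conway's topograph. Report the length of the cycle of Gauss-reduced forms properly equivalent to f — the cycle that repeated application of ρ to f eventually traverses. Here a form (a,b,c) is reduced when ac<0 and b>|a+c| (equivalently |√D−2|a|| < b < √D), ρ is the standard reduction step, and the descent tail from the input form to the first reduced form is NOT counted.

D = 316, ⌊√D⌋ = 17
descent: ρ → (-5,14,6)  [lands on river]
river: ρ → (6,10,-9)
river: ρ → (-9,8,7)
river: ρ → (7,6,-10)
river: ρ → (-10,14,3)
river: ρ → (3,16,-5)
ρ-cycle length = 6 (tail of 1 descent step not counted)

6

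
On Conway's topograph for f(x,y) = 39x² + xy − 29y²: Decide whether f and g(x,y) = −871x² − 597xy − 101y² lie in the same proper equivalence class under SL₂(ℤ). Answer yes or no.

D₁ = 4525, D₂ = 4525
river cycle of f (length 10): (-29, 57, 11), (11, 53, -39), (-39, 25, 25), (25, 25, -39), (-39, 53, 11), (11, 57, -29), (-29, 59, 9), (9, 67, -1), (-1, 67, 9), (9, 59, -29)
river cycle of g (length 10): (11, 53, -39), (-39, 25, 25), (25, 25, -39), (-39, 53, 11), (11, 57, -29), (-29, 59, 9), (9, 67, -1), (-1, 67, 9), (9, 59, -29), (-29, 57, 11)
cycles coincide ⇒ equivalent

yes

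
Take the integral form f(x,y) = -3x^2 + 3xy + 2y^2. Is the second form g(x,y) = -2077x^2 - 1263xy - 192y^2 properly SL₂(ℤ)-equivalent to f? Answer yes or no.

D₁ = 33, D₂ = 33
river cycle of f (length 4): (2, 5, -1), (-1, 5, 2), (2, 3, -3), (-3, 3, 2)
river cycle of g (length 4): (-3, 3, 2), (2, 5, -1), (-1, 5, 2), (2, 3, -3)
cycles coincide ⇒ equivalent

yes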